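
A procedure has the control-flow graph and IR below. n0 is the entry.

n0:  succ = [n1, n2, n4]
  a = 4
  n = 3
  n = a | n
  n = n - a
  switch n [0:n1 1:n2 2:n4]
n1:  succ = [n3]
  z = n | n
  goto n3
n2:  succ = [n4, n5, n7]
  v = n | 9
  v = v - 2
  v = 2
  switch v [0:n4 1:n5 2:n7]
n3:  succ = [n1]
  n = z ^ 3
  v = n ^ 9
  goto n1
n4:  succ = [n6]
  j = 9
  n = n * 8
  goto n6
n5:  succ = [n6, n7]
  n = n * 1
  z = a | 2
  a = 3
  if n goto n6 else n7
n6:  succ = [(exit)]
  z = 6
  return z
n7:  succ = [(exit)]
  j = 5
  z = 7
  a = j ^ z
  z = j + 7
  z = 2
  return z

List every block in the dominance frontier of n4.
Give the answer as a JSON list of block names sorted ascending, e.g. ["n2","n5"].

Answer: ["n6"]

Derivation:
idom tree: n1←n0 n2←n0 n3←n1 n4←n0 n5←n2 n6←n0 n7←n2
Dom at joins:
  n1: preds {n0,n3}: {n0} ∩ {n0,n1,n3} = {n0}; idom=n0
  n4: preds {n0,n2}: {n0} ∩ {n0,n2} = {n0}; idom=n0
  n6: preds {n4,n5}: {n0,n4} ∩ {n0,n2,n5} = {n0}; idom=n0
  n7: preds {n2,n5}: {n0,n2} ∩ {n0,n2,n5} = {n0,n2}; idom=n2

DF derivation:
  n1←n0: walk · to n0
  n1←n3: walk n3→n1 to n0
  n4←n0: walk · to n0
  n4←n2: walk n2 to n0
  n6←n4: walk n4 to n0
  n6←n5: walk n5→n2 to n0
  n7←n2: walk · to n2
  n7←n5: walk n5 to n2
  DF(n0)=∅
  DF(n1)={n1}
  DF(n2)={n4,n6}
  DF(n3)={n1}
  DF(n4)={n6}
  DF(n5)={n6,n7}
  DF(n6)=∅
  DF(n7)=∅

DF(n4) = ["n6"]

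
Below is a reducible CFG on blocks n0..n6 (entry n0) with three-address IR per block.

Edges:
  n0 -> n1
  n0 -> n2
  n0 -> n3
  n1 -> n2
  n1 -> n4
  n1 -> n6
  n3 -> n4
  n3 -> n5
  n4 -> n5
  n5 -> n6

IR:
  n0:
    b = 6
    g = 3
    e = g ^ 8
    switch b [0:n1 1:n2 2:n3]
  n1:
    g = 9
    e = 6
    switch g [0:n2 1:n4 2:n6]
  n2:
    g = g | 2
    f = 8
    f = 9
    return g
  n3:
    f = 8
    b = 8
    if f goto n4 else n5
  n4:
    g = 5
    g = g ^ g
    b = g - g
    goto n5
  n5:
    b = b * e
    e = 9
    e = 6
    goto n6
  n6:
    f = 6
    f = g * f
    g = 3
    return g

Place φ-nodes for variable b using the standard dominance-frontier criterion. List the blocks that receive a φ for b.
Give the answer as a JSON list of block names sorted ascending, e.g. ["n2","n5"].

Answer: ["n4", "n5", "n6"]

Working:
idom tree: n1←n0 n2←n0 n3←n0 n4←n0 n5←n0 n6←n0
Join-block Dom:
  n2: preds {n0,n1}: {n0} ∩ {n0,n1} = {n0}; idom=n0
  n4: preds {n1,n3}: {n0,n1} ∩ {n0,n3} = {n0}; idom=n0
  n5: preds {n3,n4}: {n0,n3} ∩ {n0,n4} = {n0}; idom=n0
  n6: preds {n1,n5}: {n0,n1} ∩ {n0,n5} = {n0}; idom=n0

DF walk-up:
  join n2 pred n0: · stop@n0
  join n2 pred n1: n1 stop@n0
  join n4 pred n1: n1 stop@n0
  join n4 pred n3: n3 stop@n0
  join n5 pred n3: n3 stop@n0
  join n5 pred n4: n4 stop@n0
  join n6 pred n1: n1 stop@n0
  join n6 pred n5: n5 stop@n0
  DF(n0)=∅
  DF(n1)={n2,n4,n6}
  DF(n2)=∅
  DF(n3)={n4,n5}
  DF(n4)={n5}
  DF(n5)={n6}
  DF(n6)=∅

φ for b: defs {n0,n3,n4,n5}
  DF⁺ = {n4,n5,n6}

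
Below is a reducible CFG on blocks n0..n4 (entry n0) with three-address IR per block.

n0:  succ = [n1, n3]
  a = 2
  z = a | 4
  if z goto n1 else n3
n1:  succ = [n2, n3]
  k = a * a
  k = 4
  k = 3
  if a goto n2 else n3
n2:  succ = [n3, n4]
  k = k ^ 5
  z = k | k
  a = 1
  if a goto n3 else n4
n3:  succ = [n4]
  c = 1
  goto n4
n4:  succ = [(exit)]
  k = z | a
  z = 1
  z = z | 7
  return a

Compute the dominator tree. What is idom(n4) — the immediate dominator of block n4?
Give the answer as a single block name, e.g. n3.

Answer: n0

Analysis:
idom tree: n1←n0 n2←n1 n3←n0 n4←n0
Dom at joins:
  n3: preds {n0,n1,n2}: {n0} ∩ {n0,n1} ∩ {n0,n1,n2} = {n0}; idom=n0
  n4: preds {n2,n3}: {n0,n1,n2} ∩ {n0,n3} = {n0}; idom=n0

idom(n4) = n0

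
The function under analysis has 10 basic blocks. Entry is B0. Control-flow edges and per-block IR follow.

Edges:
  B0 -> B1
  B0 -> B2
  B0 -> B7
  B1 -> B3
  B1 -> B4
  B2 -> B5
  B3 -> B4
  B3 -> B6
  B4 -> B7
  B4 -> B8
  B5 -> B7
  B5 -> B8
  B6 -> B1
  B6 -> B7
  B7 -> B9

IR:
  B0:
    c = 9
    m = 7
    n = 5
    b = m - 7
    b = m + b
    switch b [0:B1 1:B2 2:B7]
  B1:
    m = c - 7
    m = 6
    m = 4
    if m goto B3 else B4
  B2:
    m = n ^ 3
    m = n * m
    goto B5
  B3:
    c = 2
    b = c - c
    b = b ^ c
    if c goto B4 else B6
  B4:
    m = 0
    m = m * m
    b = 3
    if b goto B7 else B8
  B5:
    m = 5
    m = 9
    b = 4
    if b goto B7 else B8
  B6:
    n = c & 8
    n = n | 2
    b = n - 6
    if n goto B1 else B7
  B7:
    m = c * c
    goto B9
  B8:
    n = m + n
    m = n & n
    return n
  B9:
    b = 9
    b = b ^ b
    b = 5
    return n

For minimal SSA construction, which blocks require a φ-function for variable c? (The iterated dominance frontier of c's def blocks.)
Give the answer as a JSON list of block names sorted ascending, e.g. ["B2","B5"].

idom tree: B1←B0 B2←B0 B3←B1 B4←B1 B5←B2 B6←B3 B7←B0 B8←B0 B9←B7
Dom∩ at merges:
  B1: preds {B0,B6}: {B0} ∩ {B0,B1,B3,B6} = {B0}; idom=B0
  B4: preds {B1,B3}: {B0,B1} ∩ {B0,B1,B3} = {B0,B1}; idom=B1
  B7: preds {B0,B4,B5,B6}: {B0} ∩ {B0,B1,B4} ∩ {B0,B2,B5} ∩ {B0,B1,B3,B6} = {B0}; idom=B0
  B8: preds {B4,B5}: {B0,B1,B4} ∩ {B0,B2,B5} = {B0}; idom=B0

Frontier:
  B1←B0: walk · to B0
  B1←B6: walk B6→B3→B1 to B0
  B4←B1: walk · to B1
  B4←B3: walk B3 to B1
  B7←B0: walk · to B0
  B7←B4: walk B4→B1 to B0
  B7←B5: walk B5→B2 to B0
  B7←B6: walk B6→B3→B1 to B0
  B8←B4: walk B4→B1 to B0
  B8←B5: walk B5→B2 to B0
  B0: DF=∅
  B1: DF={B1,B7,B8}
  B2: DF={B7,B8}
  B3: DF={B1,B4,B7}
  B4: DF={B7,B8}
  B5: DF={B7,B8}
  B6: DF={B1,B7}
  B7: DF=∅
  B8: DF=∅
  B9: DF=∅

φ for c: defs {B0,B3}
  DF⁺ = {B1,B4,B7,B8}

Answer: ["B1", "B4", "B7", "B8"]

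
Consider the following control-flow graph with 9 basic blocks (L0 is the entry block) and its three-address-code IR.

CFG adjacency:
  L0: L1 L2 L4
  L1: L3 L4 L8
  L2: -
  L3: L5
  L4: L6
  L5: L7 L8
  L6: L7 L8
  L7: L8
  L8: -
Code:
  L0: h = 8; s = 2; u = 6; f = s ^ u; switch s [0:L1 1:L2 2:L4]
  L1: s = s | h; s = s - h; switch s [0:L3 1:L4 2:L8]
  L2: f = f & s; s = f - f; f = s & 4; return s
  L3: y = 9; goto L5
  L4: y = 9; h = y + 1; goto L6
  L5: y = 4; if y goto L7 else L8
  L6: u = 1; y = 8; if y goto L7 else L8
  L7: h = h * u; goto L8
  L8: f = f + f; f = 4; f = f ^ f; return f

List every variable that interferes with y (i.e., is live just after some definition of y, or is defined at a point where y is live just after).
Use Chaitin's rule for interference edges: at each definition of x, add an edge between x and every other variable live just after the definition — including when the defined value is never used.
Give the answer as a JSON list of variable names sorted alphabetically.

def/use:
  L0 def {f,h,s,u} use ∅
  L1 def {s} use {h,s}
  L2 def {f,s} use {f,s}
  L3 def {y} use ∅
  L4 def {h,y} use ∅
  L5 def {y} use ∅
  L6 def {u,y} use ∅
  L7 def {h} use {h,u}
  L8 def {f} use {f}

Live sets:
  L0 li=∅ lo={f,h,s,u}
  L1 li={f,h,s,u} lo={f,h,u}
  L2 li={f,s} lo=∅
  L3 li={f,h,u} lo={f,h,u}
  L4 li={f} lo={f,h}
  L5 li={f,h,u} lo={f,h,u}
  L6 li={f,h} lo={f,h,u}
  L7 li={f,h,u} lo={f}
  L8 li={f} lo=∅

Conflict graph:
  f: {h,s,u,y}
  h: {f,s,u,y}
  s: {f,h,u}
  u: {f,h,s,y}
  y: {f,h,u}

N(y) = ["f", "h", "u"]

Answer: ["f", "h", "u"]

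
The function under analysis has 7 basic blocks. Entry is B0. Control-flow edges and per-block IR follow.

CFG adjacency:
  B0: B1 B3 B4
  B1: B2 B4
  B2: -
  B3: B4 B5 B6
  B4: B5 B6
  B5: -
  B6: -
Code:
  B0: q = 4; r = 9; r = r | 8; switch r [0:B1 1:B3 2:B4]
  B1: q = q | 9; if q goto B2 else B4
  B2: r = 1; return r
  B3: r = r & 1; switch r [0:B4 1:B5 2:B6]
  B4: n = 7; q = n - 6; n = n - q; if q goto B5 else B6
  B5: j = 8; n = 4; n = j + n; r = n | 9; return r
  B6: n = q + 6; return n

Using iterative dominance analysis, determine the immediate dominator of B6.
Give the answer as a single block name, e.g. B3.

idom tree: B1←B0 B2←B1 B3←B0 B4←B0 B5←B0 B6←B0
Join-block Dom:
  B4: preds {B0,B1,B3}: {B0} ∩ {B0,B1} ∩ {B0,B3} = {B0}; idom=B0
  B5: preds {B3,B4}: {B0,B3} ∩ {B0,B4} = {B0}; idom=B0
  B6: preds {B3,B4}: {B0,B3} ∩ {B0,B4} = {B0}; idom=B0

idom(B6) = B0

Answer: B0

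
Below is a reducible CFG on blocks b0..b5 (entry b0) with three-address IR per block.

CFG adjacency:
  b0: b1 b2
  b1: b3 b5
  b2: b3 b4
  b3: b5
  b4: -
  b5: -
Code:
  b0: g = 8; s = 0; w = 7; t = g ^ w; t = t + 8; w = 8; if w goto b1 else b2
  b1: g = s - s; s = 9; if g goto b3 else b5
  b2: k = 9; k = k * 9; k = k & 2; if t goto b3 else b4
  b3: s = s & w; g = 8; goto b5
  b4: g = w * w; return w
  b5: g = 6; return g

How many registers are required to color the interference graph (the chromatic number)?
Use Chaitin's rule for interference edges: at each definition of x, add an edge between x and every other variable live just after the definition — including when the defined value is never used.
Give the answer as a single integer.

Answer: 4

Analysis:
Block summaries:
  b0: def={g,s,t,w} ue=∅
  b1: def={g,s} ue={s}
  b2: def={k} ue={t}
  b3: def={g,s} ue={s,w}
  b4: def={g} ue={w}
  b5: def={g} ue=∅

Live sets:
  live b0: ∅→{s,t,w}
  live b1: {s,w}→{s,w}
  live b2: {s,t,w}→{s,w}
  live b3: {s,w}→∅
  live b4: {w}→∅
  live b5: ∅→∅

Conflict graph:
  g: {s,w}
  k: {s,t,w}
  s: {g,k,t,w}
  t: {k,s,w}
  w: {g,k,s,t}

Chromatic number:
  {k,s,t,w} pairwise interfere (4-clique) ⇒ χ ≥ 4
  assign g→c2 k→c2 s→c0 t→c3 w→c1 — no edge inside a register ⇒ χ ≤ 4
  χ = 4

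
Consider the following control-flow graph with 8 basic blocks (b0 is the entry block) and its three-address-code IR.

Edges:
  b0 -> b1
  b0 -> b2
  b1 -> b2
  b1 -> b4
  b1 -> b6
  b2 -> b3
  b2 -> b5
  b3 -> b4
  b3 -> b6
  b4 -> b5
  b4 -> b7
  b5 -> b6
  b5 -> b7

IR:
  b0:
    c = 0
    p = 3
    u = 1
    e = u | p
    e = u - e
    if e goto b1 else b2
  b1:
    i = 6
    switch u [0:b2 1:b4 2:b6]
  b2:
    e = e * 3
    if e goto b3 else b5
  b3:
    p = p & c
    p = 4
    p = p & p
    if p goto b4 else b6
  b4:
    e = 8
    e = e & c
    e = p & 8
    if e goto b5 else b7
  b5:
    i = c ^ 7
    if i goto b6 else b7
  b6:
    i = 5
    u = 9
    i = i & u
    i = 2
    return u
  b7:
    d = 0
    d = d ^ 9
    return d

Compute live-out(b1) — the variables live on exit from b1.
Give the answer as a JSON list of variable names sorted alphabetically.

Answer: ["c", "e", "p"]

Working:
Per-block:
  b0 def {c,e,p,u} use ∅
  b1 def {i} use {u}
  b2 def {e} use {e}
  b3 def {p} use {c,p}
  b4 def {e} use {c,p}
  b5 def {i} use {c}
  b6 def {i,u} use ∅
  b7 def {d} use ∅

Backward fixpoint:
  live b0: ∅→{c,e,p,u}
  live b1: {c,e,p,u}→{c,e,p}
  live b2: {c,e,p}→{c,p}
  live b3: {c,p}→{c,p}
  live b4: {c,p}→{c}
  live b5: {c}→∅
  live b6: ∅→∅
  live b7: ∅→∅

live-out(b1) = ["c", "e", "p"]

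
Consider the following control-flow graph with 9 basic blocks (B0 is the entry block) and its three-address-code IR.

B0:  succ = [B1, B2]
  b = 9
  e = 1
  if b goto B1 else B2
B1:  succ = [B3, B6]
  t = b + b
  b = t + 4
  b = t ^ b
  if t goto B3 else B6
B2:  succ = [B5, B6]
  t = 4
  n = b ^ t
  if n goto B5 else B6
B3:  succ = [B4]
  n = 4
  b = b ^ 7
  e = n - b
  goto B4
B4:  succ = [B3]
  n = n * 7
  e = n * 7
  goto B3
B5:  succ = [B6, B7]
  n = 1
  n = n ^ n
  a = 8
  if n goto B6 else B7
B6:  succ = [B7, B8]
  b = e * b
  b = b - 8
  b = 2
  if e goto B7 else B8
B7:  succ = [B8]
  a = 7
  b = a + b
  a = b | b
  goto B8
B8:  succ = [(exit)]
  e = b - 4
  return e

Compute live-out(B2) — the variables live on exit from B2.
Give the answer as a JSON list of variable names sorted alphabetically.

Answer: ["b", "e"]

Derivation:
Block summaries:
  B0 def {b,e} use ∅
  B1 def {b,t} use {b}
  B2 def {n,t} use {b}
  B3 def {b,e,n} use {b}
  B4 def {e,n} use {n}
  B5 def {a,n} use ∅
  B6 def {b} use {b,e}
  B7 def {a,b} use {b}
  B8 def {e} use {b}

Backward fixpoint:
  B0: in=∅ out={b,e}
  B1: in={b,e} out={b,e}
  B2: in={b,e} out={b,e}
  B3: in={b} out={b,n}
  B4: in={b,n} out={b}
  B5: in={b,e} out={b,e}
  B6: in={b,e} out={b}
  B7: in={b} out={b}
  B8: in={b} out=∅

live-out(B2) = ["b", "e"]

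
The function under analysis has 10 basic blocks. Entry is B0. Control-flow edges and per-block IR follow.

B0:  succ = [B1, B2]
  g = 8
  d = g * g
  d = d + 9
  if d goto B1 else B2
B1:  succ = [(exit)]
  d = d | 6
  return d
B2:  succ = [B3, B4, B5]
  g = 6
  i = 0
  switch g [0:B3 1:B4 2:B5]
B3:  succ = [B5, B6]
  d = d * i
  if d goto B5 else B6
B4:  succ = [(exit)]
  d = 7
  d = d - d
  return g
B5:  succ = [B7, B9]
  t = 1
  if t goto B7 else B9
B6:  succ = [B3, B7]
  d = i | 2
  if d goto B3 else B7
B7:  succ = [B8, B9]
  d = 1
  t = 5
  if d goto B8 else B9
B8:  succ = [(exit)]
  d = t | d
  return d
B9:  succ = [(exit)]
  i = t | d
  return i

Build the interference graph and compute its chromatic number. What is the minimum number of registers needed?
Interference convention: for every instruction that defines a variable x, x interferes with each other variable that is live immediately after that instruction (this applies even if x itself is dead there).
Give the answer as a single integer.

Block summaries:
  B0: def={d,g} ue=∅
  B1: def={d} ue={d}
  B2: def={g,i} ue=∅
  B3: def={d} ue={d,i}
  B4: def={d} ue={g}
  B5: def={t} ue=∅
  B6: def={d} ue={i}
  B7: def={d,t} ue=∅
  B8: def={d} ue={d,t}
  B9: def={i} ue={d,t}

Liveness:
  B0: in=∅ out={d}
  B1: in={d} out=∅
  B2: in={d} out={d,g,i}
  B3: in={d,i} out={d,i}
  B4: in={g} out=∅
  B5: in={d} out={d,t}
  B6: in={i} out={d,i}
  B7: in=∅ out={d,t}
  B8: in={d,t} out=∅
  B9: in={d,t} out=∅

Conflict graph:
  d↔{g,i,t}
  g↔{d,i}
  i↔{d,g}
  t↔{d}

Colouring:
  clique {d,g,i} ⇒ need ≥ 3
  3-colouring: r0={d}  r1={g,t}  r2={i}
  χ = 3

Answer: 3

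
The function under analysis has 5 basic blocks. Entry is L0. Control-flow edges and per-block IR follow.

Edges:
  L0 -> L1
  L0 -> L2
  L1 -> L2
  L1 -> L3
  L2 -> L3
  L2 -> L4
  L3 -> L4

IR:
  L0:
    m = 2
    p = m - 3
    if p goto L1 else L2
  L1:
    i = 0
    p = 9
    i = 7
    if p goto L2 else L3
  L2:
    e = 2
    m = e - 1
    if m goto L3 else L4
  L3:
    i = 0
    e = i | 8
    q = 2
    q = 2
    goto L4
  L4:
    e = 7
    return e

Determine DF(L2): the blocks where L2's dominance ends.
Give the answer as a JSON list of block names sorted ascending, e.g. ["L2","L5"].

idom tree: L1←L0 L2←L0 L3←L0 L4←L0
Dom∩ at merges:
  L2: preds {L0,L1}: {L0} ∩ {L0,L1} = {L0}; idom=L0
  L3: preds {L1,L2}: {L0,L1} ∩ {L0,L2} = {L0}; idom=L0
  L4: preds {L2,L3}: {L0,L2} ∩ {L0,L3} = {L0}; idom=L0

DF walk-up:
  L2←L0: walk · to L0
  L2←L1: walk L1 to L0
  L3←L1: walk L1 to L0
  L3←L2: walk L2 to L0
  L4←L2: walk L2 to L0
  L4←L3: walk L3 to L0
  L0: DF=∅
  L1: DF={L2,L3}
  L2: DF={L3,L4}
  L3: DF={L4}
  L4: DF=∅

DF(L2) = ["L3", "L4"]

Answer: ["L3", "L4"]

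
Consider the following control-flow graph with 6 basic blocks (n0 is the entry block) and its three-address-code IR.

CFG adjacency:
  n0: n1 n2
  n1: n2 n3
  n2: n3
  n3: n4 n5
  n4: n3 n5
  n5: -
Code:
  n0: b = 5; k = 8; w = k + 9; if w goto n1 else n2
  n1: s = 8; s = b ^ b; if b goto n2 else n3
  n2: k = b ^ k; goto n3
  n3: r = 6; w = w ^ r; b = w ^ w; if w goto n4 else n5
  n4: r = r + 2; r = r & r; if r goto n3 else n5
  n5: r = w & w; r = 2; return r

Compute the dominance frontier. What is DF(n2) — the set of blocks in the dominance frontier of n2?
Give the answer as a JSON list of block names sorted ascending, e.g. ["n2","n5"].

Answer: ["n3"]

Derivation:
idom tree: n1←n0 n2←n0 n3←n0 n4←n3 n5←n3
Dom∩ at merges:
  n2: preds {n0,n1}: {n0} ∩ {n0,n1} = {n0}; idom=n0
  n3: preds {n1,n2,n4}: {n0,n1} ∩ {n0,n2} ∩ {n0,n3,n4} = {n0}; idom=n0
  n5: preds {n3,n4}: {n0,n3} ∩ {n0,n3,n4} = {n0,n3}; idom=n3

DF walk-up:
  join n2 pred n0: · stop@n0
  join n2 pred n1: n1 stop@n0
  join n3 pred n1: n1 stop@n0
  join n3 pred n2: n2 stop@n0
  join n3 pred n4: n4→n3 stop@n0
  join n5 pred n3: · stop@n3
  join n5 pred n4: n4 stop@n3
  n0: DF=∅
  n1: DF={n2,n3}
  n2: DF={n3}
  n3: DF={n3}
  n4: DF={n3,n5}
  n5: DF=∅

DF(n2) = ["n3"]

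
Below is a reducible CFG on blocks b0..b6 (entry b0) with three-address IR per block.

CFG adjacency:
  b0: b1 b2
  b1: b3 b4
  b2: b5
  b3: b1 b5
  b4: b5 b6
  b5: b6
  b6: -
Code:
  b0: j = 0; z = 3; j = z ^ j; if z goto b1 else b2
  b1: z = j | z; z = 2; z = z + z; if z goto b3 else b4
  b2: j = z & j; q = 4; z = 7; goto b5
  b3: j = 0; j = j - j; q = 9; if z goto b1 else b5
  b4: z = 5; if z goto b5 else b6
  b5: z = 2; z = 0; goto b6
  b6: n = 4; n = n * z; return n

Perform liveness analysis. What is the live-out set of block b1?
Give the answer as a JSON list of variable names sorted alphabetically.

Answer: ["z"]

Working:
Per-block:
  b0 def {j,z} use ∅
  b1 def {z} use {j,z}
  b2 def {j,q,z} use {j,z}
  b3 def {j,q} use {z}
  b4 def {z} use ∅
  b5 def {z} use ∅
  b6 def {n} use {z}

Backward fixpoint:
  live b0: ∅→{j,z}
  live b1: {j,z}→{z}
  live b2: {j,z}→∅
  live b3: {z}→{j,z}
  live b4: ∅→{z}
  live b5: ∅→{z}
  live b6: {z}→∅

live-out(b1) = ["z"]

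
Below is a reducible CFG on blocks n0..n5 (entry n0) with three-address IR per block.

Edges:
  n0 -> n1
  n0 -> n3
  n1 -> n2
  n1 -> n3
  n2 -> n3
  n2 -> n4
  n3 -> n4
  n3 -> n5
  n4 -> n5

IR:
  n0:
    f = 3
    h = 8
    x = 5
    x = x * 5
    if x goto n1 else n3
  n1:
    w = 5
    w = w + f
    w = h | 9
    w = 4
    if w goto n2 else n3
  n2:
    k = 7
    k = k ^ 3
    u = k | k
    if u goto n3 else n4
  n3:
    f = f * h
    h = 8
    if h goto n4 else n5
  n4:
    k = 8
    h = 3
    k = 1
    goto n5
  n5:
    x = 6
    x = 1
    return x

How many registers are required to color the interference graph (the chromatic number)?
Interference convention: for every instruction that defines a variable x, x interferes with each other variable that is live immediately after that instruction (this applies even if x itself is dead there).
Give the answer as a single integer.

Block summaries:
  n0 def {f,h,x} use ∅
  n1 def {w} use {f,h}
  n2 def {k,u} use ∅
  n3 def {f,h} use {f,h}
  n4 def {h,k} use ∅
  n5 def {x} use ∅

Liveness:
  n0: in=∅ out={f,h}
  n1: in={f,h} out={f,h}
  n2: in={f,h} out={f,h}
  n3: in={f,h} out=∅
  n4: in=∅ out=∅
  n5: in=∅ out=∅

Interference:
  f: {h,k,u,w,x}
  h: {f,k,u,w,x}
  k: {f,h}
  u: {f,h}
  w: {f,h}
  x: {f,h}

Colouring:
  clique {f,h,k} ⇒ need ≥ 3
  assign f→R0 h→R1 k→R2 u→R2 w→R2 x→R2 — no edge inside a register ⇒ χ ≤ 3
  χ = 3

Answer: 3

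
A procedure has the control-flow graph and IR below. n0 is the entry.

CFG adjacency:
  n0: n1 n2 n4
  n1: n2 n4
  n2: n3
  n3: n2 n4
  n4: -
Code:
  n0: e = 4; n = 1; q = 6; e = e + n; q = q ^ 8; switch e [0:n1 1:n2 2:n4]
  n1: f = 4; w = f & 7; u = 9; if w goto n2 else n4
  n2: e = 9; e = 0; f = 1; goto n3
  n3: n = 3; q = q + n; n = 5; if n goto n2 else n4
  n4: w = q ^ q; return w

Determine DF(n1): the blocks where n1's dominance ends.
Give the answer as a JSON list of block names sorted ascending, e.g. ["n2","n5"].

idom tree: n1←n0 n2←n0 n3←n2 n4←n0
Join-block Dom:
  n2: preds {n0,n1,n3}: {n0} ∩ {n0,n1} ∩ {n0,n2,n3} = {n0}; idom=n0
  n4: preds {n0,n1,n3}: {n0} ∩ {n0,n1} ∩ {n0,n2,n3} = {n0}; idom=n0

DF walk-up:
  join n2 pred n0: · stop@n0
  join n2 pred n1: n1 stop@n0
  join n2 pred n3: n3→n2 stop@n0
  join n4 pred n0: · stop@n0
  join n4 pred n1: n1 stop@n0
  join n4 pred n3: n3→n2 stop@n0
  n0: DF=∅
  n1: DF={n2,n4}
  n2: DF={n2,n4}
  n3: DF={n2,n4}
  n4: DF=∅

DF(n1) = ["n2", "n4"]

Answer: ["n2", "n4"]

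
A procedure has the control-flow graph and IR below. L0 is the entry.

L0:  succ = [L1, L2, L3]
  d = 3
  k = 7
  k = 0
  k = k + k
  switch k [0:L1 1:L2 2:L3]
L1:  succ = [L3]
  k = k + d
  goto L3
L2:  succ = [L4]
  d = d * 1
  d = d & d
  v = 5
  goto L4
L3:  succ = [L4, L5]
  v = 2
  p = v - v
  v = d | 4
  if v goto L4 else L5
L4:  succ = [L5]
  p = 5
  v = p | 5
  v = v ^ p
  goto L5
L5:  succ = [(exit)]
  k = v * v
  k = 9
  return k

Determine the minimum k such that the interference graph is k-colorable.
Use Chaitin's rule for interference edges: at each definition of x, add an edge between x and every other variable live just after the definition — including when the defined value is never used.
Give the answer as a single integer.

Answer: 3

Working:
Per-block:
  L0 def {d,k} use ∅
  L1 def {k} use {d,k}
  L2 def {d,v} use {d}
  L3 def {p,v} use {d}
  L4 def {p,v} use ∅
  L5 def {k} use {v}

Backward fixpoint:
  live L0: ∅→{d,k}
  live L1: {d,k}→{d}
  live L2: {d}→∅
  live L3: {d}→{v}
  live L4: ∅→{v}
  live L5: {v}→∅

Conflict graph:
  d — {k,p,v}
  k — {d}
  p — {d,v}
  v — {d,p}

Colouring:
  lower bound: {d,p,v} mutually conflict ⇒ χ ≥ 3
  3-colouring: r0={d}  r1={k,p}  r2={v}
  χ = 3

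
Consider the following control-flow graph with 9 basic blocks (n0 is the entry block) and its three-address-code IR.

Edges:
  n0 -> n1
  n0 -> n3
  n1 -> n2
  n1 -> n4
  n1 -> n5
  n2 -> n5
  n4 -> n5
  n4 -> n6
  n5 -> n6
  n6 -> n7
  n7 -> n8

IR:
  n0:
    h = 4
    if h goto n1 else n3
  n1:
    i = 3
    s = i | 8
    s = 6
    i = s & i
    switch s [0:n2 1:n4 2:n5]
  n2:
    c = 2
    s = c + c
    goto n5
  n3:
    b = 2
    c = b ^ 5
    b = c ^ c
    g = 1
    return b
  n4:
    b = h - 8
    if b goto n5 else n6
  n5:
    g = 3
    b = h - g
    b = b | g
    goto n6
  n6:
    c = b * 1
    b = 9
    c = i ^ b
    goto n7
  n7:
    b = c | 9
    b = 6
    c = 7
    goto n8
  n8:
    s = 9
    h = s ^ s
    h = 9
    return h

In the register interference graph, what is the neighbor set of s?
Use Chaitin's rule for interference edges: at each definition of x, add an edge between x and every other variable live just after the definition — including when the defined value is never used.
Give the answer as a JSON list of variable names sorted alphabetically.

Answer: ["h", "i"]

Derivation:
def/use:
  n0: {h} / ∅
  n1: {i,s} / ∅
  n2: {c,s} / ∅
  n3: {b,c,g} / ∅
  n4: {b} / {h}
  n5: {b,g} / {h}
  n6: {b,c} / {b,i}
  n7: {b,c} / {c}
  n8: {h,s} / ∅

Backward fixpoint:
  live n0: ∅→{h}
  live n1: {h}→{h,i}
  live n2: {h,i}→{h,i}
  live n3: ∅→∅
  live n4: {h,i}→{b,h,i}
  live n5: {h,i}→{b,i}
  live n6: {b,i}→{c}
  live n7: {c}→∅
  live n8: ∅→∅

Conflict graph:
  b↔{g,h,i}
  c↔{h,i}
  g↔{b,h,i}
  h↔{b,c,g,i,s}
  i↔{b,c,g,h,s}
  s↔{h,i}

N(s) = ["h", "i"]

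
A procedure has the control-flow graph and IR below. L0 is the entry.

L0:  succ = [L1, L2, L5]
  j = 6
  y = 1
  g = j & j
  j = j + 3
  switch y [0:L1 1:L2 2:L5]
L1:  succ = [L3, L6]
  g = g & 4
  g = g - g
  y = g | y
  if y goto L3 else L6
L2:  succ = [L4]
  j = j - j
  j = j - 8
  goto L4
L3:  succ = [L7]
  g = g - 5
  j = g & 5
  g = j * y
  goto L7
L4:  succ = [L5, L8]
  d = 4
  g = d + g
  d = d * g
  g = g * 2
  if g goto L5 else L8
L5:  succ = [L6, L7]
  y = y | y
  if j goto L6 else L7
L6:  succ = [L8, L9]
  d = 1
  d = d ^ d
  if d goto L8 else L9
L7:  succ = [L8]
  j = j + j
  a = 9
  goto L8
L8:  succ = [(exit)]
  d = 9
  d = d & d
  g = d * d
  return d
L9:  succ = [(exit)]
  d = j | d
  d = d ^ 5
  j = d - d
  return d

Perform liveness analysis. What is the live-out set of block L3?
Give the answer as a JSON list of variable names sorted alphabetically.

Answer: ["j"]

Analysis:
Per-block:
  L0: {g,j,y} / ∅
  L1: {g,y} / {g,y}
  L2: {j} / {j}
  L3: {g,j} / {g,y}
  L4: {d,g} / {g}
  L5: {y} / {j,y}
  L6: {d} / ∅
  L7: {a,j} / {j}
  L8: {d,g} / ∅
  L9: {d,j} / {d,j}

Liveness:
  L0 li=∅ lo={g,j,y}
  L1 li={g,j,y} lo={g,j,y}
  L2 li={g,j,y} lo={g,j,y}
  L3 li={g,y} lo={j}
  L4 li={g,j,y} lo={j,y}
  L5 li={j,y} lo={j}
  L6 li={j} lo={d,j}
  L7 li={j} lo=∅
  L8 li=∅ lo=∅
  L9 li={d,j} lo=∅

live-out(L3) = ["j"]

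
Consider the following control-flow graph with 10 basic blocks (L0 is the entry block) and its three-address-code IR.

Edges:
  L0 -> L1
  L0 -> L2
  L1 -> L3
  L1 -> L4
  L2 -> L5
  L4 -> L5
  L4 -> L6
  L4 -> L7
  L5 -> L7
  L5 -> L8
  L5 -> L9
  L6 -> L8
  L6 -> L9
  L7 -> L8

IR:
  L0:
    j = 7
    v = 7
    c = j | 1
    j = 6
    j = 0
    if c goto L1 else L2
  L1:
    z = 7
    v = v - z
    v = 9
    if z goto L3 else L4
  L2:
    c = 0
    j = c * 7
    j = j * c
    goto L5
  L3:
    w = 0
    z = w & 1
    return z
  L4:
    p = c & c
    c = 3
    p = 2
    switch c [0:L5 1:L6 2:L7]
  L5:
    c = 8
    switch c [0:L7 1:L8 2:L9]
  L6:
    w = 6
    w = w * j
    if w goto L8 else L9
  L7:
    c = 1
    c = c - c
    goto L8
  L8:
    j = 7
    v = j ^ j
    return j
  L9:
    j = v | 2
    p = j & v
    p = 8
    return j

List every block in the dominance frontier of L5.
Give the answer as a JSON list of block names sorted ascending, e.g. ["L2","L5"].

idom tree: L1←L0 L2←L0 L3←L1 L4←L1 L5←L0 L6←L4 L7←L0 L8←L0 L9←L0
Dom∩ at merges:
  L5: preds {L2,L4}: {L0,L2} ∩ {L0,L1,L4} = {L0}; idom=L0
  L7: preds {L4,L5}: {L0,L1,L4} ∩ {L0,L5} = {L0}; idom=L0
  L8: preds {L5,L6,L7}: {L0,L5} ∩ {L0,L1,L4,L6} ∩ {L0,L7} = {L0}; idom=L0
  L9: preds {L5,L6}: {L0,L5} ∩ {L0,L1,L4,L6} = {L0}; idom=L0

DF walk-up:
  L5←L2: walk L2 to L0
  L5←L4: walk L4→L1 to L0
  L7←L4: walk L4→L1 to L0
  L7←L5: walk L5 to L0
  L8←L5: walk L5 to L0
  L8←L6: walk L6→L4→L1 to L0
  L8←L7: walk L7 to L0
  L9←L5: walk L5 to L0
  L9←L6: walk L6→L4→L1 to L0
  L0: DF=∅
  L1: DF={L5,L7,L8,L9}
  L2: DF={L5}
  L3: DF=∅
  L4: DF={L5,L7,L8,L9}
  L5: DF={L7,L8,L9}
  L6: DF={L8,L9}
  L7: DF={L8}
  L8: DF=∅
  L9: DF=∅

DF(L5) = ["L7", "L8", "L9"]

Answer: ["L7", "L8", "L9"]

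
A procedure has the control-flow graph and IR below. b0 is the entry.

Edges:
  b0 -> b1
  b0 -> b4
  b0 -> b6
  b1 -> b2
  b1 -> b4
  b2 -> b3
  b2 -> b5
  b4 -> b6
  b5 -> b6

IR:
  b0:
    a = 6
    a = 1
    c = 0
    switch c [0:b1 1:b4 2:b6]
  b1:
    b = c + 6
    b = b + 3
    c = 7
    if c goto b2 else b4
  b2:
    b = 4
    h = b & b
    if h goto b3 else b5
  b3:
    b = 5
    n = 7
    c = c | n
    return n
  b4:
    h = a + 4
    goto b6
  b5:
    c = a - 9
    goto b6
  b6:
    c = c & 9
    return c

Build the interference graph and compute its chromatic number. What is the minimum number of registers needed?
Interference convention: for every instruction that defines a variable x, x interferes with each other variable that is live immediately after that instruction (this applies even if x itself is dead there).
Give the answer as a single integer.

def/use:
  b0: {a,c} / ∅
  b1: {b,c} / {c}
  b2: {b,h} / ∅
  b3: {b,c,n} / {c}
  b4: {h} / {a}
  b5: {c} / {a}
  b6: {c} / {c}

Liveness:
  b0: in=∅ out={a,c}
  b1: in={a,c} out={a,c}
  b2: in={a,c} out={a,c}
  b3: in={c} out=∅
  b4: in={a,c} out={c}
  b5: in={a} out={c}
  b6: in={c} out=∅

Interference:
  a — {b,c,h}
  b — {a,c}
  c — {a,b,h,n}
  h — {a,c}
  n — {c}

Colouring:
  clique {a,b,c} ⇒ need ≥ 3
  3-colouring: c0={c}  c1={a,n}  c2={b,h}
  χ = 3

Answer: 3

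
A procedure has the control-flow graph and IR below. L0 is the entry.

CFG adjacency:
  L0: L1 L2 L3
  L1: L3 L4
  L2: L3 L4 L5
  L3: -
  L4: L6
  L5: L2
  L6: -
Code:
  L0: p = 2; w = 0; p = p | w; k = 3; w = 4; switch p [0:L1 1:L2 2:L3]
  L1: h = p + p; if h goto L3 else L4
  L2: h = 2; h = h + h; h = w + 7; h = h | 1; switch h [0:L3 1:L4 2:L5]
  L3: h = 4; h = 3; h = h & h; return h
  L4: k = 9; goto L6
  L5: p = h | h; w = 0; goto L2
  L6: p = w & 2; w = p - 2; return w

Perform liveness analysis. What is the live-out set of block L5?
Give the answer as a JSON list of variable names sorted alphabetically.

Block summaries:
  L0 def {k,p,w} use ∅
  L1 def {h} use {p}
  L2 def {h} use {w}
  L3 def {h} use ∅
  L4 def {k} use ∅
  L5 def {p,w} use {h}
  L6 def {p,w} use {w}

Backward fixpoint:
  L0: in=∅ out={p,w}
  L1: in={p,w} out={w}
  L2: in={w} out={h,w}
  L3: in=∅ out=∅
  L4: in={w} out={w}
  L5: in={h} out={w}
  L6: in={w} out=∅

live-out(L5) = ["w"]

Answer: ["w"]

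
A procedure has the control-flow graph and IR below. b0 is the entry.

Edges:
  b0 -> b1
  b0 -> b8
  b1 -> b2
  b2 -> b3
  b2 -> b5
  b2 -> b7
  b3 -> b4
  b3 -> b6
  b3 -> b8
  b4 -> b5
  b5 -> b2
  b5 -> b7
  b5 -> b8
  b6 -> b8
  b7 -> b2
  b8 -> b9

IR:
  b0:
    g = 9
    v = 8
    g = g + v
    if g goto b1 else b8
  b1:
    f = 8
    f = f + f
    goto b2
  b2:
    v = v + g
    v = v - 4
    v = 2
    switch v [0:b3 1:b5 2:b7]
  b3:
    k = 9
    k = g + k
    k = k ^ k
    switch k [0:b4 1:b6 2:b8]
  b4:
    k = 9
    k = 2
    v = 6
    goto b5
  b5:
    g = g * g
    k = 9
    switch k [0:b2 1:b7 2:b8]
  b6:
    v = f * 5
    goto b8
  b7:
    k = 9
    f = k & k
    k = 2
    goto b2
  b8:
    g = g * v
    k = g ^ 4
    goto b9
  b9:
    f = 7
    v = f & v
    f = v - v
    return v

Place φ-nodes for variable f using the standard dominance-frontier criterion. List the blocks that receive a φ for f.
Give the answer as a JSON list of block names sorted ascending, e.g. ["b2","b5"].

idom tree: b1←b0 b2←b1 b3←b2 b4←b3 b5←b2 b6←b3 b7←b2 b8←b0 b9←b8
Dom∩ at merges:
  b2: preds {b1,b5,b7}: {b0,b1} ∩ {b0,b1,b2,b5} ∩ {b0,b1,b2,b7} = {b0,b1}; idom=b1
  b5: preds {b2,b4}: {b0,b1,b2} ∩ {b0,b1,b2,b3,b4} = {b0,b1,b2}; idom=b2
  b7: preds {b2,b5}: {b0,b1,b2} ∩ {b0,b1,b2,b5} = {b0,b1,b2}; idom=b2
  b8: preds {b0,b3,b5,b6}: {b0} ∩ {b0,b1,b2,b3} ∩ {b0,b1,b2,b5} ∩ {b0,b1,b2,b3,b6} = {b0}; idom=b0

Frontier:
  b2←b1: walk · to b1
  b2←b5: walk b5→b2 to b1
  b2←b7: walk b7→b2 to b1
  b5←b2: walk · to b2
  b5←b4: walk b4→b3 to b2
  b7←b2: walk · to b2
  b7←b5: walk b5 to b2
  b8←b0: walk · to b0
  b8←b3: walk b3→b2→b1 to b0
  b8←b5: walk b5→b2→b1 to b0
  b8←b6: walk b6→b3→b2→b1 to b0
  DF(b0)=∅
  DF(b1)={b8}
  DF(b2)={b2,b8}
  DF(b3)={b5,b8}
  DF(b4)={b5}
  DF(b5)={b2,b7,b8}
  DF(b6)={b8}
  DF(b7)={b2}
  DF(b8)=∅
  DF(b9)=∅

φ for f: defs {b1,b7,b9}
  DF⁺ = {b2,b8}

Answer: ["b2", "b8"]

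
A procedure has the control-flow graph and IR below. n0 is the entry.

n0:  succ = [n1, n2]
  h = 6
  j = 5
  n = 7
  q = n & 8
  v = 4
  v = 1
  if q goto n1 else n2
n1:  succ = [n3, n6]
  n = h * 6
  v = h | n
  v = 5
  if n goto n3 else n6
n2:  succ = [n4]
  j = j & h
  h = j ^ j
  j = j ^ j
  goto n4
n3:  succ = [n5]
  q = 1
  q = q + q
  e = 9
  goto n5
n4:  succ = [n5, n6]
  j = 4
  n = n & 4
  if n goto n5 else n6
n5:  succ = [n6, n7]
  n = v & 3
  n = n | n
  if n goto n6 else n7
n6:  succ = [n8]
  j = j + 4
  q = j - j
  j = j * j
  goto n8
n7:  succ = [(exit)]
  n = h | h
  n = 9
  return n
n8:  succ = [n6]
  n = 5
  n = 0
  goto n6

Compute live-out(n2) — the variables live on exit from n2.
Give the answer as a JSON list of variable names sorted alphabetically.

def/use:
  n0: def={h,j,n,q,v} ue=∅
  n1: def={n,v} ue={h}
  n2: def={h,j} ue={h,j}
  n3: def={e,q} ue=∅
  n4: def={j,n} ue={n}
  n5: def={n} ue={v}
  n6: def={j,q} ue={j}
  n7: def={n} ue={h}
  n8: def={n} ue=∅

Backward fixpoint:
  n0 li=∅ lo={h,j,n,v}
  n1 li={h,j} lo={h,j,v}
  n2 li={h,j,n,v} lo={h,n,v}
  n3 li={h,j,v} lo={h,j,v}
  n4 li={h,n,v} lo={h,j,v}
  n5 li={h,j,v} lo={h,j}
  n6 li={j} lo={j}
  n7 li={h} lo=∅
  n8 li={j} lo={j}

live-out(n2) = ["h", "n", "v"]

Answer: ["h", "n", "v"]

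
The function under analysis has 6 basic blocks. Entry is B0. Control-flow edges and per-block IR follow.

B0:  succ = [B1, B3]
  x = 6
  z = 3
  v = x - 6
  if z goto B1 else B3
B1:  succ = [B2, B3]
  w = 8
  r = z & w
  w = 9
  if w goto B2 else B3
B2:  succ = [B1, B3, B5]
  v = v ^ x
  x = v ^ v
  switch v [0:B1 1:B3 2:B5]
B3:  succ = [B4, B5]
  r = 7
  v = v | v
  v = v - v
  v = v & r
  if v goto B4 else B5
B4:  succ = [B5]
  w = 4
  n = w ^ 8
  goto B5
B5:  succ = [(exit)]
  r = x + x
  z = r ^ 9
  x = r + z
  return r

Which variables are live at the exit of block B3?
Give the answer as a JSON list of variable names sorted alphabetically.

Block summaries:
  B0: def={v,x,z} ue=∅
  B1: def={r,w} ue={z}
  B2: def={v,x} ue={v,x}
  B3: def={r,v} ue={v}
  B4: def={n,w} ue=∅
  B5: def={r,x,z} ue={x}

Live sets:
  B0: in=∅ out={v,x,z}
  B1: in={v,x,z} out={v,x,z}
  B2: in={v,x,z} out={v,x,z}
  B3: in={v,x} out={x}
  B4: in={x} out={x}
  B5: in={x} out=∅

live-out(B3) = ["x"]

Answer: ["x"]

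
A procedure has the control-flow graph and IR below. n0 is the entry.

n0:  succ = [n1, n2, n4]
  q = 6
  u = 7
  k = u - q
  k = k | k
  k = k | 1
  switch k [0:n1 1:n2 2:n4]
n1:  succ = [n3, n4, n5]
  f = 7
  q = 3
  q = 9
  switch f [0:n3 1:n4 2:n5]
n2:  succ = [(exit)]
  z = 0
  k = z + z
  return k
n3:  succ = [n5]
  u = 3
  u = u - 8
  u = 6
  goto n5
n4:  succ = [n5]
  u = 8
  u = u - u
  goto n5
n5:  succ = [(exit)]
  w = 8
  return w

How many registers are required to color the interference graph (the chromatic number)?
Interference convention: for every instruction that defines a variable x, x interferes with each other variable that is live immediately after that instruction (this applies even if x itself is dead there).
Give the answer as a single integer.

def/use:
  n0: {k,q,u} / ∅
  n1: {f,q} / ∅
  n2: {k,z} / ∅
  n3: {u} / ∅
  n4: {u} / ∅
  n5: {w} / ∅

Liveness:
  live n0: ∅→∅
  live n1: ∅→∅
  live n2: ∅→∅
  live n3: ∅→∅
  live n4: ∅→∅
  live n5: ∅→∅

Interference:
  f: {q}
  k: ∅
  q: {f,u}
  u: {q}
  w: ∅
  z: ∅

Registers:
  lower bound: {f,q} mutually conflict ⇒ χ ≥ 2
  assign f→r1 k→r0 q→r0 u→r1 w→r0 z→r0 — no edge inside a register ⇒ χ ≤ 2
  χ = 2

Answer: 2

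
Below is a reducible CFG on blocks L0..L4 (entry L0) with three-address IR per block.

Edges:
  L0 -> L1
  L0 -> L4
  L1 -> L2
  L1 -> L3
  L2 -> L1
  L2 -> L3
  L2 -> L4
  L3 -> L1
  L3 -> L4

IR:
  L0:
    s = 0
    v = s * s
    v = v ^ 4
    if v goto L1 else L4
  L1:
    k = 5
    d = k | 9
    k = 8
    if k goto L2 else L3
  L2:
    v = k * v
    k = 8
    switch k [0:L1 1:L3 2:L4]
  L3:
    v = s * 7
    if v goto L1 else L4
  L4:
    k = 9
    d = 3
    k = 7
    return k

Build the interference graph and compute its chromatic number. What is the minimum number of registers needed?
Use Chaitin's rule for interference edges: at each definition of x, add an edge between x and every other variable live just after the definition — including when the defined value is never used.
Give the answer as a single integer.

Per-block:
  L0: def={s,v} ue=∅
  L1: def={d,k} ue=∅
  L2: def={k,v} ue={k,v}
  L3: def={v} ue={s}
  L4: def={d,k} ue=∅

Backward fixpoint:
  L0 li=∅ lo={s,v}
  L1 li={s,v} lo={k,s,v}
  L2 li={k,s,v} lo={s,v}
  L3 li={s} lo={s,v}
  L4 li=∅ lo=∅

Conflict graph:
  d: {s,v}
  k: {s,v}
  s: {d,k,v}
  v: {d,k,s}

Chromatic number:
  lower bound: {d,s,v} mutually conflict ⇒ χ ≥ 3
  3-colouring: R0={s}  R1={v}  R2={d,k}
  χ = 3

Answer: 3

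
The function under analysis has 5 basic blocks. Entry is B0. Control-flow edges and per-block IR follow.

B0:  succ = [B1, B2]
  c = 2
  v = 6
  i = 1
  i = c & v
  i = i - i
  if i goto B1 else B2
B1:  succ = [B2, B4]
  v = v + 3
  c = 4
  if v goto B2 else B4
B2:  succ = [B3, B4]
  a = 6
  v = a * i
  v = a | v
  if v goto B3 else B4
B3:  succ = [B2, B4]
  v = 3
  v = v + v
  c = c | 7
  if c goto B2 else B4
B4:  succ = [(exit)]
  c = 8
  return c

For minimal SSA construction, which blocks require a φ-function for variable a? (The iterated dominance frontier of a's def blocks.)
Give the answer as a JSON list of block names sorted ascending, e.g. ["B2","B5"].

idom tree: B1←B0 B2←B0 B3←B2 B4←B0
Dom at joins:
  B2: preds {B0,B1,B3}: {B0} ∩ {B0,B1} ∩ {B0,B2,B3} = {B0}; idom=B0
  B4: preds {B1,B2,B3}: {B0,B1} ∩ {B0,B2} ∩ {B0,B2,B3} = {B0}; idom=B0

Frontier:
  join B2 pred B0: · stop@B0
  join B2 pred B1: B1 stop@B0
  join B2 pred B3: B3→B2 stop@B0
  join B4 pred B1: B1 stop@B0
  join B4 pred B2: B2 stop@B0
  join B4 pred B3: B3→B2 stop@B0
  DF(B0)=∅
  DF(B1)={B2,B4}
  DF(B2)={B2,B4}
  DF(B3)={B2,B4}
  DF(B4)=∅

φ for a: defs {B2}
  DF⁺ = {B2,B4}

Answer: ["B2", "B4"]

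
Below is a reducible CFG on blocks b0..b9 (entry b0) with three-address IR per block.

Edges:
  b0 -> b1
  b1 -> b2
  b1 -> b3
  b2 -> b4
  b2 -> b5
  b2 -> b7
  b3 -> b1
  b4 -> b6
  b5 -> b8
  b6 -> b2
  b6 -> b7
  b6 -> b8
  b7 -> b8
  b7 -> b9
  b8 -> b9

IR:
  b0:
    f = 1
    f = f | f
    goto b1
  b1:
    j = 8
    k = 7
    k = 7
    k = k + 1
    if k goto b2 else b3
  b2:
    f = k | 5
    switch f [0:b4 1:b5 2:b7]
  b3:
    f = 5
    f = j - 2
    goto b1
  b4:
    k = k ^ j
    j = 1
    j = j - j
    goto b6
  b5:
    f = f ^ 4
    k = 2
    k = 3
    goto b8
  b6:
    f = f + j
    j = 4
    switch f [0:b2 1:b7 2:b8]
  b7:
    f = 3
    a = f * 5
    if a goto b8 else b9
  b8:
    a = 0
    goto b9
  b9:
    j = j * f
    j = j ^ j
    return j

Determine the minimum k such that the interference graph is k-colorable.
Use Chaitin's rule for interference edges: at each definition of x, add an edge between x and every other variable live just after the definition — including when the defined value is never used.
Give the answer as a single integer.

Answer: 3

Working:
Per-block:
  b0: def={f} ue=∅
  b1: def={j,k} ue=∅
  b2: def={f} ue={k}
  b3: def={f} ue={j}
  b4: def={j,k} ue={j,k}
  b5: def={f,k} ue={f}
  b6: def={f,j} ue={f,j}
  b7: def={a,f} ue=∅
  b8: def={a} ue=∅
  b9: def={j} ue={f,j}

Liveness:
  b0: in=∅ out=∅
  b1: in=∅ out={j,k}
  b2: in={j,k} out={f,j,k}
  b3: in={j} out=∅
  b4: in={f,j,k} out={f,j,k}
  b5: in={f,j} out={f,j}
  b6: in={f,j,k} out={f,j,k}
  b7: in={j} out={f,j}
  b8: in={f,j} out={f,j}
  b9: in={f,j} out=∅

Interference:
  a↔{f,j}
  f↔{a,j,k}
  j↔{a,f,k}
  k↔{f,j}

Colouring:
  clique {a,f,j} ⇒ need ≥ 3
  assign a→c2 f→c0 j→c1 k→c2 — no edge inside a register ⇒ χ ≤ 3
  χ = 3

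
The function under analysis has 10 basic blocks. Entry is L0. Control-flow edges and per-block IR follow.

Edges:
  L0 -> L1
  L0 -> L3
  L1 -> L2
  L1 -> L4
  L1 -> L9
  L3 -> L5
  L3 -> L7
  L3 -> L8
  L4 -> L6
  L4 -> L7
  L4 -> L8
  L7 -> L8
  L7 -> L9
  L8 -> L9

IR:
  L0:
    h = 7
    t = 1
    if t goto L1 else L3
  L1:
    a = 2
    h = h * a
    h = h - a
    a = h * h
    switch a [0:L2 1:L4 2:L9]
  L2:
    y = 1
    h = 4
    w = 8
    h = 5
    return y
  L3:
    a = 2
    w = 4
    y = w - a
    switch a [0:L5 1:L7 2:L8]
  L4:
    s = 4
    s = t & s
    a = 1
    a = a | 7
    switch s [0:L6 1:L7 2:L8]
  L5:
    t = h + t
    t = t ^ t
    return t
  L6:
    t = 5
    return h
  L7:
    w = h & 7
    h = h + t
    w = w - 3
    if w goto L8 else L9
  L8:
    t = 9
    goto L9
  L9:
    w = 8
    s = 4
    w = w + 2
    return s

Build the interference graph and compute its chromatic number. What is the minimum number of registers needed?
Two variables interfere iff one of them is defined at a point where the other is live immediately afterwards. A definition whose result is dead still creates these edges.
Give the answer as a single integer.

Answer: 5

Derivation:
Block summaries:
  L0: {h,t} / ∅
  L1: {a,h} / {h}
  L2: {h,w,y} / ∅
  L3: {a,w,y} / ∅
  L4: {a,s} / {t}
  L5: {t} / {h,t}
  L6: {t} / {h}
  L7: {h,w} / {h,t}
  L8: {t} / ∅
  L9: {s,w} / ∅

Live sets:
  L0: in=∅ out={h,t}
  L1: in={h,t} out={h,t}
  L2: in=∅ out=∅
  L3: in={h,t} out={h,t}
  L4: in={h,t} out={h,t}
  L5: in={h,t} out=∅
  L6: in={h} out=∅
  L7: in={h,t} out=∅
  L8: in=∅ out=∅
  L9: in=∅ out=∅

Conflict graph:
  a↔{h,s,t,w,y}
  h↔{a,s,t,w,y}
  s↔{a,h,t,w}
  t↔{a,h,s,w,y}
  w↔{a,h,s,t,y}
  y↔{a,h,t,w}

Registers:
  {a,h,s,t,w} pairwise interfere (5-clique) ⇒ χ ≥ 5
  assign a→c0 h→c1 s→c4 t→c2 w→c3 y→c4 — no edge inside a register ⇒ χ ≤ 5
  χ = 5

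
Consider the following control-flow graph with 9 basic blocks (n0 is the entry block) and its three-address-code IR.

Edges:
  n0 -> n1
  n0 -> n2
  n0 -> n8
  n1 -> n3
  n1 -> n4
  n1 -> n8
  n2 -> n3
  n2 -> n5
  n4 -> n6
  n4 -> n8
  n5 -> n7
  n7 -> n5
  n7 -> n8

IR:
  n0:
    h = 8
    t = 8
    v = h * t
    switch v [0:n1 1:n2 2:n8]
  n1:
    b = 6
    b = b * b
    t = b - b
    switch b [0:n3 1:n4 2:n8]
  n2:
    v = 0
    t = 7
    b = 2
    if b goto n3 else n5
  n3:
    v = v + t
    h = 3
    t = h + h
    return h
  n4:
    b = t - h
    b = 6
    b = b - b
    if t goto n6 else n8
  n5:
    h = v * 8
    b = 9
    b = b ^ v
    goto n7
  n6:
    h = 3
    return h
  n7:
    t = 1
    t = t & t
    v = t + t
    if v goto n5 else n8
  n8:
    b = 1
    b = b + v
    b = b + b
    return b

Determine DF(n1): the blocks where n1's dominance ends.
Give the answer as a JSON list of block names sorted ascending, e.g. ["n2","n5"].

idom tree: n1←n0 n2←n0 n3←n0 n4←n1 n5←n2 n6←n4 n7←n5 n8←n0
Dom at joins:
  n3: preds {n1,n2}: {n0,n1} ∩ {n0,n2} = {n0}; idom=n0
  n5: preds {n2,n7}: {n0,n2} ∩ {n0,n2,n5,n7} = {n0,n2}; idom=n2
  n8: preds {n0,n1,n4,n7}: {n0} ∩ {n0,n1} ∩ {n0,n1,n4} ∩ {n0,n2,n5,n7} = {n0}; idom=n0

DF walk-up:
  n3←n1: walk n1 to n0
  n3←n2: walk n2 to n0
  n5←n2: walk · to n2
  n5←n7: walk n7→n5 to n2
  n8←n0: walk · to n0
  n8←n1: walk n1 to n0
  n8←n4: walk n4→n1 to n0
  n8←n7: walk n7→n5→n2 to n0
  n0: DF=∅
  n1: DF={n3,n8}
  n2: DF={n3,n8}
  n3: DF=∅
  n4: DF={n8}
  n5: DF={n5,n8}
  n6: DF=∅
  n7: DF={n5,n8}
  n8: DF=∅

DF(n1) = ["n3", "n8"]

Answer: ["n3", "n8"]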